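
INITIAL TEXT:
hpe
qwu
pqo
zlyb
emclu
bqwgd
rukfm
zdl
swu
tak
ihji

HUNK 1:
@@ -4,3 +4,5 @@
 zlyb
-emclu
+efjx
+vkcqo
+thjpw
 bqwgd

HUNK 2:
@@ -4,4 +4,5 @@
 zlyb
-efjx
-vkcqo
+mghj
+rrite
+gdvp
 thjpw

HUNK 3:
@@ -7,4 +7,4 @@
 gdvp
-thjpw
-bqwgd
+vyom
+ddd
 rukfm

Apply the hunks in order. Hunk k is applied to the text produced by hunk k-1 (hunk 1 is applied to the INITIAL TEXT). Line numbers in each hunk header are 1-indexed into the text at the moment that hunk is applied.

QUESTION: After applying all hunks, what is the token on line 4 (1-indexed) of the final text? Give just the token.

Answer: zlyb

Derivation:
Hunk 1: at line 4 remove [emclu] add [efjx,vkcqo,thjpw] -> 13 lines: hpe qwu pqo zlyb efjx vkcqo thjpw bqwgd rukfm zdl swu tak ihji
Hunk 2: at line 4 remove [efjx,vkcqo] add [mghj,rrite,gdvp] -> 14 lines: hpe qwu pqo zlyb mghj rrite gdvp thjpw bqwgd rukfm zdl swu tak ihji
Hunk 3: at line 7 remove [thjpw,bqwgd] add [vyom,ddd] -> 14 lines: hpe qwu pqo zlyb mghj rrite gdvp vyom ddd rukfm zdl swu tak ihji
Final line 4: zlyb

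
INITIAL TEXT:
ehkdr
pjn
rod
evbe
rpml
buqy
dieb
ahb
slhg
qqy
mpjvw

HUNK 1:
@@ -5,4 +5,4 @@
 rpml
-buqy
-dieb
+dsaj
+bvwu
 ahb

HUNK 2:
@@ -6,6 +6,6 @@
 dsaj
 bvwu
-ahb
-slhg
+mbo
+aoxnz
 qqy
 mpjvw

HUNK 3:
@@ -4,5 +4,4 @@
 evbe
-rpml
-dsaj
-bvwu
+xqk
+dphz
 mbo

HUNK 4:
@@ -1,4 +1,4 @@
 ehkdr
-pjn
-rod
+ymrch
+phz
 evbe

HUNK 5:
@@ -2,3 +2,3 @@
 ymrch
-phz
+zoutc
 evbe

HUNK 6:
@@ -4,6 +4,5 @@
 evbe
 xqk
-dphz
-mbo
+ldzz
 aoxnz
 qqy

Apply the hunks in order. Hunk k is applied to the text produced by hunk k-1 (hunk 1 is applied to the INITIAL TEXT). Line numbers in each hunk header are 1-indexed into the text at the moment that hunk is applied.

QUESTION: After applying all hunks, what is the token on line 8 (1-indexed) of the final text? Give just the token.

Hunk 1: at line 5 remove [buqy,dieb] add [dsaj,bvwu] -> 11 lines: ehkdr pjn rod evbe rpml dsaj bvwu ahb slhg qqy mpjvw
Hunk 2: at line 6 remove [ahb,slhg] add [mbo,aoxnz] -> 11 lines: ehkdr pjn rod evbe rpml dsaj bvwu mbo aoxnz qqy mpjvw
Hunk 3: at line 4 remove [rpml,dsaj,bvwu] add [xqk,dphz] -> 10 lines: ehkdr pjn rod evbe xqk dphz mbo aoxnz qqy mpjvw
Hunk 4: at line 1 remove [pjn,rod] add [ymrch,phz] -> 10 lines: ehkdr ymrch phz evbe xqk dphz mbo aoxnz qqy mpjvw
Hunk 5: at line 2 remove [phz] add [zoutc] -> 10 lines: ehkdr ymrch zoutc evbe xqk dphz mbo aoxnz qqy mpjvw
Hunk 6: at line 4 remove [dphz,mbo] add [ldzz] -> 9 lines: ehkdr ymrch zoutc evbe xqk ldzz aoxnz qqy mpjvw
Final line 8: qqy

Answer: qqy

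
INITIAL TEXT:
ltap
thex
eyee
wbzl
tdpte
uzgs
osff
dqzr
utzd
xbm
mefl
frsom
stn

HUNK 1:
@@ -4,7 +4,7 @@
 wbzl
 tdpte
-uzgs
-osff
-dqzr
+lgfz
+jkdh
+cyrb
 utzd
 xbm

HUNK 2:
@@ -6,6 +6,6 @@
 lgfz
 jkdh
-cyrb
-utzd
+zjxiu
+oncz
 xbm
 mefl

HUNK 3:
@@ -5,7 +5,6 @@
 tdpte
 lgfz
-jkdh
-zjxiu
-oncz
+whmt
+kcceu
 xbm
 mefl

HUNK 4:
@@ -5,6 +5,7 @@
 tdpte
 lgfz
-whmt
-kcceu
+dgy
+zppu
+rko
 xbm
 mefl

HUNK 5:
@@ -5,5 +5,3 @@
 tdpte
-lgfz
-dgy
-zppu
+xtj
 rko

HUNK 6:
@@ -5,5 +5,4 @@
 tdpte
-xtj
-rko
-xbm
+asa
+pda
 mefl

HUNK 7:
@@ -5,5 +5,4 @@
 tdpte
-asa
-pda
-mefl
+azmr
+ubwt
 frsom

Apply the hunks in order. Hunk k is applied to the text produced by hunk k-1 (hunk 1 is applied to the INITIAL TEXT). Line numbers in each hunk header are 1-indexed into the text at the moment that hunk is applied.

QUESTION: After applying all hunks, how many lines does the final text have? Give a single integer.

Answer: 9

Derivation:
Hunk 1: at line 4 remove [uzgs,osff,dqzr] add [lgfz,jkdh,cyrb] -> 13 lines: ltap thex eyee wbzl tdpte lgfz jkdh cyrb utzd xbm mefl frsom stn
Hunk 2: at line 6 remove [cyrb,utzd] add [zjxiu,oncz] -> 13 lines: ltap thex eyee wbzl tdpte lgfz jkdh zjxiu oncz xbm mefl frsom stn
Hunk 3: at line 5 remove [jkdh,zjxiu,oncz] add [whmt,kcceu] -> 12 lines: ltap thex eyee wbzl tdpte lgfz whmt kcceu xbm mefl frsom stn
Hunk 4: at line 5 remove [whmt,kcceu] add [dgy,zppu,rko] -> 13 lines: ltap thex eyee wbzl tdpte lgfz dgy zppu rko xbm mefl frsom stn
Hunk 5: at line 5 remove [lgfz,dgy,zppu] add [xtj] -> 11 lines: ltap thex eyee wbzl tdpte xtj rko xbm mefl frsom stn
Hunk 6: at line 5 remove [xtj,rko,xbm] add [asa,pda] -> 10 lines: ltap thex eyee wbzl tdpte asa pda mefl frsom stn
Hunk 7: at line 5 remove [asa,pda,mefl] add [azmr,ubwt] -> 9 lines: ltap thex eyee wbzl tdpte azmr ubwt frsom stn
Final line count: 9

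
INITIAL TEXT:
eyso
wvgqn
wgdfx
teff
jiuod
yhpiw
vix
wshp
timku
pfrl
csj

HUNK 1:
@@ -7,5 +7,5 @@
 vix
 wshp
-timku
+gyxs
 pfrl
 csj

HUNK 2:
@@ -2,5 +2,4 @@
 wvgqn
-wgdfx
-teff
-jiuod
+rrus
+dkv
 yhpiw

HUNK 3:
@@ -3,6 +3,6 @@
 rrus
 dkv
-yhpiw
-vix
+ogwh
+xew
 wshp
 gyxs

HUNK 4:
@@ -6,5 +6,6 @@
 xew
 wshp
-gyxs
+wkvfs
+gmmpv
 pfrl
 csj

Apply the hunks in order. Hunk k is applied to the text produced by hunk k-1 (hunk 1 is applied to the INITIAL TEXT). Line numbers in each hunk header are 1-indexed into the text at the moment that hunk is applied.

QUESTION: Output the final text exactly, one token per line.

Hunk 1: at line 7 remove [timku] add [gyxs] -> 11 lines: eyso wvgqn wgdfx teff jiuod yhpiw vix wshp gyxs pfrl csj
Hunk 2: at line 2 remove [wgdfx,teff,jiuod] add [rrus,dkv] -> 10 lines: eyso wvgqn rrus dkv yhpiw vix wshp gyxs pfrl csj
Hunk 3: at line 3 remove [yhpiw,vix] add [ogwh,xew] -> 10 lines: eyso wvgqn rrus dkv ogwh xew wshp gyxs pfrl csj
Hunk 4: at line 6 remove [gyxs] add [wkvfs,gmmpv] -> 11 lines: eyso wvgqn rrus dkv ogwh xew wshp wkvfs gmmpv pfrl csj

Answer: eyso
wvgqn
rrus
dkv
ogwh
xew
wshp
wkvfs
gmmpv
pfrl
csj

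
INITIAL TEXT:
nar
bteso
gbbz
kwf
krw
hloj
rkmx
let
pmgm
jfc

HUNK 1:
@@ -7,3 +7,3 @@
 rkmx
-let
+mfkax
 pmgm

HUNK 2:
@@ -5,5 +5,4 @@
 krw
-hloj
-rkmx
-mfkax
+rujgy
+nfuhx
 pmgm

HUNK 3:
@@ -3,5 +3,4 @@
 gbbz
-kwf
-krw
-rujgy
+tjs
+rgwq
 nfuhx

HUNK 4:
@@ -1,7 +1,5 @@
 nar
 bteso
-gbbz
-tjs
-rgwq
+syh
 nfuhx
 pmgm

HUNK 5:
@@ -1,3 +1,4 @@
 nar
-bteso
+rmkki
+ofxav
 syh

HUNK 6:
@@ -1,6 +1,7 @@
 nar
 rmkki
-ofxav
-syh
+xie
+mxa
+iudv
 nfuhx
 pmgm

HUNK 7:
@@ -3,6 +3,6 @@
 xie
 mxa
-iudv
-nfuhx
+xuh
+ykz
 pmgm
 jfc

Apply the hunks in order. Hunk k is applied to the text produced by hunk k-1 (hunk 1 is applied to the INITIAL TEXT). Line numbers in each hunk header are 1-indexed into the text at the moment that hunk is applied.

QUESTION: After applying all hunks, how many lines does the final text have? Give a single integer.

Hunk 1: at line 7 remove [let] add [mfkax] -> 10 lines: nar bteso gbbz kwf krw hloj rkmx mfkax pmgm jfc
Hunk 2: at line 5 remove [hloj,rkmx,mfkax] add [rujgy,nfuhx] -> 9 lines: nar bteso gbbz kwf krw rujgy nfuhx pmgm jfc
Hunk 3: at line 3 remove [kwf,krw,rujgy] add [tjs,rgwq] -> 8 lines: nar bteso gbbz tjs rgwq nfuhx pmgm jfc
Hunk 4: at line 1 remove [gbbz,tjs,rgwq] add [syh] -> 6 lines: nar bteso syh nfuhx pmgm jfc
Hunk 5: at line 1 remove [bteso] add [rmkki,ofxav] -> 7 lines: nar rmkki ofxav syh nfuhx pmgm jfc
Hunk 6: at line 1 remove [ofxav,syh] add [xie,mxa,iudv] -> 8 lines: nar rmkki xie mxa iudv nfuhx pmgm jfc
Hunk 7: at line 3 remove [iudv,nfuhx] add [xuh,ykz] -> 8 lines: nar rmkki xie mxa xuh ykz pmgm jfc
Final line count: 8

Answer: 8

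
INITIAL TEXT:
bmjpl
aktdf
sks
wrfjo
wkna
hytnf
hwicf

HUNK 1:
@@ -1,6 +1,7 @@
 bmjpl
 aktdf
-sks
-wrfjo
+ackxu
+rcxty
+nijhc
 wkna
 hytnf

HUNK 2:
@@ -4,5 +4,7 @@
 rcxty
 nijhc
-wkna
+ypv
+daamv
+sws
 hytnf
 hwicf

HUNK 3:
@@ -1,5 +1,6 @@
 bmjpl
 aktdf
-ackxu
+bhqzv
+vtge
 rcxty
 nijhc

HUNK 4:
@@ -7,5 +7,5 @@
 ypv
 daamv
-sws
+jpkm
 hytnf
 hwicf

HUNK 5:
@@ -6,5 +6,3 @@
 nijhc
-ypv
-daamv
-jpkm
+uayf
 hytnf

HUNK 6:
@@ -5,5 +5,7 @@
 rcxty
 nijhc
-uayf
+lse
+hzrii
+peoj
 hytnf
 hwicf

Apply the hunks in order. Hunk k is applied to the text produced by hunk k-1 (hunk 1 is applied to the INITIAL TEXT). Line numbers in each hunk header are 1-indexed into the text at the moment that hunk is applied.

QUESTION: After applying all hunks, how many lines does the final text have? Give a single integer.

Answer: 11

Derivation:
Hunk 1: at line 1 remove [sks,wrfjo] add [ackxu,rcxty,nijhc] -> 8 lines: bmjpl aktdf ackxu rcxty nijhc wkna hytnf hwicf
Hunk 2: at line 4 remove [wkna] add [ypv,daamv,sws] -> 10 lines: bmjpl aktdf ackxu rcxty nijhc ypv daamv sws hytnf hwicf
Hunk 3: at line 1 remove [ackxu] add [bhqzv,vtge] -> 11 lines: bmjpl aktdf bhqzv vtge rcxty nijhc ypv daamv sws hytnf hwicf
Hunk 4: at line 7 remove [sws] add [jpkm] -> 11 lines: bmjpl aktdf bhqzv vtge rcxty nijhc ypv daamv jpkm hytnf hwicf
Hunk 5: at line 6 remove [ypv,daamv,jpkm] add [uayf] -> 9 lines: bmjpl aktdf bhqzv vtge rcxty nijhc uayf hytnf hwicf
Hunk 6: at line 5 remove [uayf] add [lse,hzrii,peoj] -> 11 lines: bmjpl aktdf bhqzv vtge rcxty nijhc lse hzrii peoj hytnf hwicf
Final line count: 11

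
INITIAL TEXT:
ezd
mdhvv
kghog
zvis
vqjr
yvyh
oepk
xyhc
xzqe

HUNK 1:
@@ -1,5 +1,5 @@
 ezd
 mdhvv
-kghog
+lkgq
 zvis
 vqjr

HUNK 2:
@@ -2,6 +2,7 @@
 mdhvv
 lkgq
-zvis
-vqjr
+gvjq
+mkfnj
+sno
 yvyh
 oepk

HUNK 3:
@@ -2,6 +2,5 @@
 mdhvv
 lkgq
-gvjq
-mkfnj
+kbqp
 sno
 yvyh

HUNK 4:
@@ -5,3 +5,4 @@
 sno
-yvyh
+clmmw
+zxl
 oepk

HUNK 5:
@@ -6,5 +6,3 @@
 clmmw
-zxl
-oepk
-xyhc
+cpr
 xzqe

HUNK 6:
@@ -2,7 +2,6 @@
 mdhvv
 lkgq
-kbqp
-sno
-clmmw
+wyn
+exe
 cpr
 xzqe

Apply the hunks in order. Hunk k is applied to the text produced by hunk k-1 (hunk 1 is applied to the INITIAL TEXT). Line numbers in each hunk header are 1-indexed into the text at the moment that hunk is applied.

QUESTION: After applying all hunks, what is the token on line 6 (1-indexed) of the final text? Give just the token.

Answer: cpr

Derivation:
Hunk 1: at line 1 remove [kghog] add [lkgq] -> 9 lines: ezd mdhvv lkgq zvis vqjr yvyh oepk xyhc xzqe
Hunk 2: at line 2 remove [zvis,vqjr] add [gvjq,mkfnj,sno] -> 10 lines: ezd mdhvv lkgq gvjq mkfnj sno yvyh oepk xyhc xzqe
Hunk 3: at line 2 remove [gvjq,mkfnj] add [kbqp] -> 9 lines: ezd mdhvv lkgq kbqp sno yvyh oepk xyhc xzqe
Hunk 4: at line 5 remove [yvyh] add [clmmw,zxl] -> 10 lines: ezd mdhvv lkgq kbqp sno clmmw zxl oepk xyhc xzqe
Hunk 5: at line 6 remove [zxl,oepk,xyhc] add [cpr] -> 8 lines: ezd mdhvv lkgq kbqp sno clmmw cpr xzqe
Hunk 6: at line 2 remove [kbqp,sno,clmmw] add [wyn,exe] -> 7 lines: ezd mdhvv lkgq wyn exe cpr xzqe
Final line 6: cpr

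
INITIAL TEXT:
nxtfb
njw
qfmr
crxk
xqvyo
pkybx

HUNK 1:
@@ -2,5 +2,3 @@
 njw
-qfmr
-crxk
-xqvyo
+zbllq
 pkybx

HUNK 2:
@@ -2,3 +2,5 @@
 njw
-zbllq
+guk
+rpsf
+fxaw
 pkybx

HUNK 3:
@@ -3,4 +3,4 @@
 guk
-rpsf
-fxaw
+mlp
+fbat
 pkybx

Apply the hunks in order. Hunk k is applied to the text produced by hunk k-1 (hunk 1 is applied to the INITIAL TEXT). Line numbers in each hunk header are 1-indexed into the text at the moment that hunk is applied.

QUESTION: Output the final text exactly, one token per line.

Hunk 1: at line 2 remove [qfmr,crxk,xqvyo] add [zbllq] -> 4 lines: nxtfb njw zbllq pkybx
Hunk 2: at line 2 remove [zbllq] add [guk,rpsf,fxaw] -> 6 lines: nxtfb njw guk rpsf fxaw pkybx
Hunk 3: at line 3 remove [rpsf,fxaw] add [mlp,fbat] -> 6 lines: nxtfb njw guk mlp fbat pkybx

Answer: nxtfb
njw
guk
mlp
fbat
pkybx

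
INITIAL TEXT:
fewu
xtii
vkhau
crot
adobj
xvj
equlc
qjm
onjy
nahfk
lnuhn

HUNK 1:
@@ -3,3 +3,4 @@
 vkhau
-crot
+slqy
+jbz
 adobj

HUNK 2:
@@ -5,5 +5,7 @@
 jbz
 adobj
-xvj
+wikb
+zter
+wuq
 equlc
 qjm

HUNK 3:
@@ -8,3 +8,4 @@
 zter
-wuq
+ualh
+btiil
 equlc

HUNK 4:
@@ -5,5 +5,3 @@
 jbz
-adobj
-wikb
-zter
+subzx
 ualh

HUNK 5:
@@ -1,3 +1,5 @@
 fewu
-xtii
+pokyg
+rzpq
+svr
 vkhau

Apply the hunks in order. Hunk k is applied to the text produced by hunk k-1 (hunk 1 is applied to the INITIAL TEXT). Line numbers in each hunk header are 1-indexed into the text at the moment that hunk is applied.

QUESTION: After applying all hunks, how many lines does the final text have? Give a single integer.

Answer: 15

Derivation:
Hunk 1: at line 3 remove [crot] add [slqy,jbz] -> 12 lines: fewu xtii vkhau slqy jbz adobj xvj equlc qjm onjy nahfk lnuhn
Hunk 2: at line 5 remove [xvj] add [wikb,zter,wuq] -> 14 lines: fewu xtii vkhau slqy jbz adobj wikb zter wuq equlc qjm onjy nahfk lnuhn
Hunk 3: at line 8 remove [wuq] add [ualh,btiil] -> 15 lines: fewu xtii vkhau slqy jbz adobj wikb zter ualh btiil equlc qjm onjy nahfk lnuhn
Hunk 4: at line 5 remove [adobj,wikb,zter] add [subzx] -> 13 lines: fewu xtii vkhau slqy jbz subzx ualh btiil equlc qjm onjy nahfk lnuhn
Hunk 5: at line 1 remove [xtii] add [pokyg,rzpq,svr] -> 15 lines: fewu pokyg rzpq svr vkhau slqy jbz subzx ualh btiil equlc qjm onjy nahfk lnuhn
Final line count: 15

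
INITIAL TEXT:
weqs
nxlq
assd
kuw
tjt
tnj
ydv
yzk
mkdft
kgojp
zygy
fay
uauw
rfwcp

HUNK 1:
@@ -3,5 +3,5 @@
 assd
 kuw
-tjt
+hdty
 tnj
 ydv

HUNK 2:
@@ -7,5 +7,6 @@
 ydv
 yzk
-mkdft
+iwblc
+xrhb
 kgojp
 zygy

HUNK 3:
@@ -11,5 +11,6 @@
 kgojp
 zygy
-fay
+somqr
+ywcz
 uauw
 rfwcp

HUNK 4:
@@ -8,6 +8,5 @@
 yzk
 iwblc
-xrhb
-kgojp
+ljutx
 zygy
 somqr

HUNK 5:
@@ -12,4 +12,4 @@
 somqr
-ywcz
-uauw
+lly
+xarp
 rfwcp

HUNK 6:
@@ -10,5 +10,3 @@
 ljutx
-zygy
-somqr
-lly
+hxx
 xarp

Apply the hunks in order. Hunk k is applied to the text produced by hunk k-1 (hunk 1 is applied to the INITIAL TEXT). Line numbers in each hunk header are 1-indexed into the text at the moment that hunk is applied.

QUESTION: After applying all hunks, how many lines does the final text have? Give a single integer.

Hunk 1: at line 3 remove [tjt] add [hdty] -> 14 lines: weqs nxlq assd kuw hdty tnj ydv yzk mkdft kgojp zygy fay uauw rfwcp
Hunk 2: at line 7 remove [mkdft] add [iwblc,xrhb] -> 15 lines: weqs nxlq assd kuw hdty tnj ydv yzk iwblc xrhb kgojp zygy fay uauw rfwcp
Hunk 3: at line 11 remove [fay] add [somqr,ywcz] -> 16 lines: weqs nxlq assd kuw hdty tnj ydv yzk iwblc xrhb kgojp zygy somqr ywcz uauw rfwcp
Hunk 4: at line 8 remove [xrhb,kgojp] add [ljutx] -> 15 lines: weqs nxlq assd kuw hdty tnj ydv yzk iwblc ljutx zygy somqr ywcz uauw rfwcp
Hunk 5: at line 12 remove [ywcz,uauw] add [lly,xarp] -> 15 lines: weqs nxlq assd kuw hdty tnj ydv yzk iwblc ljutx zygy somqr lly xarp rfwcp
Hunk 6: at line 10 remove [zygy,somqr,lly] add [hxx] -> 13 lines: weqs nxlq assd kuw hdty tnj ydv yzk iwblc ljutx hxx xarp rfwcp
Final line count: 13

Answer: 13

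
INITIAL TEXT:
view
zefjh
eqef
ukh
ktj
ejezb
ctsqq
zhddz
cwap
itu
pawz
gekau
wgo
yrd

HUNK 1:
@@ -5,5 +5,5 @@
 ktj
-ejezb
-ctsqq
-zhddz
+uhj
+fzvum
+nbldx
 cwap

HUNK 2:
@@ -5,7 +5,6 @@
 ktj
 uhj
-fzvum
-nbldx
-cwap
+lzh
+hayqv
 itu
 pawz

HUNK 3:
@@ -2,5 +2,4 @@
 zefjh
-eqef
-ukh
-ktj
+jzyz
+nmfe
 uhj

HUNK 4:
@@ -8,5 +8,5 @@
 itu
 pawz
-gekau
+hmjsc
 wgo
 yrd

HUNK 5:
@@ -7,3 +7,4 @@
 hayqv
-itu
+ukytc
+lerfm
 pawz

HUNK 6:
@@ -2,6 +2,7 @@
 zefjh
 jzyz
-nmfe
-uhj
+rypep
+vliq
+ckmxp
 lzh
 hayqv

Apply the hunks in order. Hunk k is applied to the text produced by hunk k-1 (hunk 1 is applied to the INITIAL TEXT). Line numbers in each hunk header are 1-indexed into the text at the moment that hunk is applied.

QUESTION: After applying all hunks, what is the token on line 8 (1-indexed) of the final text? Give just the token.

Answer: hayqv

Derivation:
Hunk 1: at line 5 remove [ejezb,ctsqq,zhddz] add [uhj,fzvum,nbldx] -> 14 lines: view zefjh eqef ukh ktj uhj fzvum nbldx cwap itu pawz gekau wgo yrd
Hunk 2: at line 5 remove [fzvum,nbldx,cwap] add [lzh,hayqv] -> 13 lines: view zefjh eqef ukh ktj uhj lzh hayqv itu pawz gekau wgo yrd
Hunk 3: at line 2 remove [eqef,ukh,ktj] add [jzyz,nmfe] -> 12 lines: view zefjh jzyz nmfe uhj lzh hayqv itu pawz gekau wgo yrd
Hunk 4: at line 8 remove [gekau] add [hmjsc] -> 12 lines: view zefjh jzyz nmfe uhj lzh hayqv itu pawz hmjsc wgo yrd
Hunk 5: at line 7 remove [itu] add [ukytc,lerfm] -> 13 lines: view zefjh jzyz nmfe uhj lzh hayqv ukytc lerfm pawz hmjsc wgo yrd
Hunk 6: at line 2 remove [nmfe,uhj] add [rypep,vliq,ckmxp] -> 14 lines: view zefjh jzyz rypep vliq ckmxp lzh hayqv ukytc lerfm pawz hmjsc wgo yrd
Final line 8: hayqv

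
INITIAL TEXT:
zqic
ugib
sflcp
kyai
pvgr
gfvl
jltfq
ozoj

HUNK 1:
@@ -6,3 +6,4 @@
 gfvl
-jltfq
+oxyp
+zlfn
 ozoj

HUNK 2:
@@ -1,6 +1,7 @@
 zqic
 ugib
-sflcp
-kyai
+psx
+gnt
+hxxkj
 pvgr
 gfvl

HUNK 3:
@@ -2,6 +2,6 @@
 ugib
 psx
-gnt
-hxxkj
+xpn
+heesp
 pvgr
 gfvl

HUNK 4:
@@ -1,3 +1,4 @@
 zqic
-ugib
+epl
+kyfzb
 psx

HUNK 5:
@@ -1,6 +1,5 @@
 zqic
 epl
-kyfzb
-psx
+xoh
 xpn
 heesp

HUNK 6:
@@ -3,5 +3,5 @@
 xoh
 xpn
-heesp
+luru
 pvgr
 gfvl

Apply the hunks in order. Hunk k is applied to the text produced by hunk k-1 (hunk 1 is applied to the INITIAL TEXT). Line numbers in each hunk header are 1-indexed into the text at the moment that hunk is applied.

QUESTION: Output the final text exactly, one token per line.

Hunk 1: at line 6 remove [jltfq] add [oxyp,zlfn] -> 9 lines: zqic ugib sflcp kyai pvgr gfvl oxyp zlfn ozoj
Hunk 2: at line 1 remove [sflcp,kyai] add [psx,gnt,hxxkj] -> 10 lines: zqic ugib psx gnt hxxkj pvgr gfvl oxyp zlfn ozoj
Hunk 3: at line 2 remove [gnt,hxxkj] add [xpn,heesp] -> 10 lines: zqic ugib psx xpn heesp pvgr gfvl oxyp zlfn ozoj
Hunk 4: at line 1 remove [ugib] add [epl,kyfzb] -> 11 lines: zqic epl kyfzb psx xpn heesp pvgr gfvl oxyp zlfn ozoj
Hunk 5: at line 1 remove [kyfzb,psx] add [xoh] -> 10 lines: zqic epl xoh xpn heesp pvgr gfvl oxyp zlfn ozoj
Hunk 6: at line 3 remove [heesp] add [luru] -> 10 lines: zqic epl xoh xpn luru pvgr gfvl oxyp zlfn ozoj

Answer: zqic
epl
xoh
xpn
luru
pvgr
gfvl
oxyp
zlfn
ozoj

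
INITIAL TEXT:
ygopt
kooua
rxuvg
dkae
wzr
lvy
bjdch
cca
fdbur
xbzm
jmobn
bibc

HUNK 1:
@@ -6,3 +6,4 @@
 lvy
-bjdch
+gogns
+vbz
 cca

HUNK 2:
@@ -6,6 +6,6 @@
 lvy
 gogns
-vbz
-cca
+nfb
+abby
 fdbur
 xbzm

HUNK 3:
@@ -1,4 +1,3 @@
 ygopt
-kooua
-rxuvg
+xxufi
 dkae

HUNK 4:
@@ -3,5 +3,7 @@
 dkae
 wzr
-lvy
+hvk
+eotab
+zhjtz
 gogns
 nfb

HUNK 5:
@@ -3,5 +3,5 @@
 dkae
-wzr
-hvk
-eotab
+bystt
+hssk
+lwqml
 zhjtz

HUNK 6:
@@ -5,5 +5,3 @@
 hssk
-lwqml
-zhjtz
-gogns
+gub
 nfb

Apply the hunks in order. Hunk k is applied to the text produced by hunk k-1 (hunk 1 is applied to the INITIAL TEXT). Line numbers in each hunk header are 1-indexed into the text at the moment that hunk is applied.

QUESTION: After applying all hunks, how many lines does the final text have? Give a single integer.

Answer: 12

Derivation:
Hunk 1: at line 6 remove [bjdch] add [gogns,vbz] -> 13 lines: ygopt kooua rxuvg dkae wzr lvy gogns vbz cca fdbur xbzm jmobn bibc
Hunk 2: at line 6 remove [vbz,cca] add [nfb,abby] -> 13 lines: ygopt kooua rxuvg dkae wzr lvy gogns nfb abby fdbur xbzm jmobn bibc
Hunk 3: at line 1 remove [kooua,rxuvg] add [xxufi] -> 12 lines: ygopt xxufi dkae wzr lvy gogns nfb abby fdbur xbzm jmobn bibc
Hunk 4: at line 3 remove [lvy] add [hvk,eotab,zhjtz] -> 14 lines: ygopt xxufi dkae wzr hvk eotab zhjtz gogns nfb abby fdbur xbzm jmobn bibc
Hunk 5: at line 3 remove [wzr,hvk,eotab] add [bystt,hssk,lwqml] -> 14 lines: ygopt xxufi dkae bystt hssk lwqml zhjtz gogns nfb abby fdbur xbzm jmobn bibc
Hunk 6: at line 5 remove [lwqml,zhjtz,gogns] add [gub] -> 12 lines: ygopt xxufi dkae bystt hssk gub nfb abby fdbur xbzm jmobn bibc
Final line count: 12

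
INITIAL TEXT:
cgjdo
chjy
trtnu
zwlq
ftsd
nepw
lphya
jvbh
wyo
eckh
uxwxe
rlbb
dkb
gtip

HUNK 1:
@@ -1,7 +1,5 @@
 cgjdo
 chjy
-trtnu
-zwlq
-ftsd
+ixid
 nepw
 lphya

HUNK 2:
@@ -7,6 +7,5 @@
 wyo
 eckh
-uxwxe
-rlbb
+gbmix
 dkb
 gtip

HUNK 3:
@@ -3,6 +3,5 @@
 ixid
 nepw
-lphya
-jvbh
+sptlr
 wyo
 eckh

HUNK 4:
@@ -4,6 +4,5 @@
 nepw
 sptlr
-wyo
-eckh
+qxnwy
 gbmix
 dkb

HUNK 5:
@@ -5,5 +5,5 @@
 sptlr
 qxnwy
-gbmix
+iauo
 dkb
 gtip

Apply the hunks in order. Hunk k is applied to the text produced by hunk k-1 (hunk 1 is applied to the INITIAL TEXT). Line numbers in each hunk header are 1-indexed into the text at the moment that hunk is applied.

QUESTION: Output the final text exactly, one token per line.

Answer: cgjdo
chjy
ixid
nepw
sptlr
qxnwy
iauo
dkb
gtip

Derivation:
Hunk 1: at line 1 remove [trtnu,zwlq,ftsd] add [ixid] -> 12 lines: cgjdo chjy ixid nepw lphya jvbh wyo eckh uxwxe rlbb dkb gtip
Hunk 2: at line 7 remove [uxwxe,rlbb] add [gbmix] -> 11 lines: cgjdo chjy ixid nepw lphya jvbh wyo eckh gbmix dkb gtip
Hunk 3: at line 3 remove [lphya,jvbh] add [sptlr] -> 10 lines: cgjdo chjy ixid nepw sptlr wyo eckh gbmix dkb gtip
Hunk 4: at line 4 remove [wyo,eckh] add [qxnwy] -> 9 lines: cgjdo chjy ixid nepw sptlr qxnwy gbmix dkb gtip
Hunk 5: at line 5 remove [gbmix] add [iauo] -> 9 lines: cgjdo chjy ixid nepw sptlr qxnwy iauo dkb gtip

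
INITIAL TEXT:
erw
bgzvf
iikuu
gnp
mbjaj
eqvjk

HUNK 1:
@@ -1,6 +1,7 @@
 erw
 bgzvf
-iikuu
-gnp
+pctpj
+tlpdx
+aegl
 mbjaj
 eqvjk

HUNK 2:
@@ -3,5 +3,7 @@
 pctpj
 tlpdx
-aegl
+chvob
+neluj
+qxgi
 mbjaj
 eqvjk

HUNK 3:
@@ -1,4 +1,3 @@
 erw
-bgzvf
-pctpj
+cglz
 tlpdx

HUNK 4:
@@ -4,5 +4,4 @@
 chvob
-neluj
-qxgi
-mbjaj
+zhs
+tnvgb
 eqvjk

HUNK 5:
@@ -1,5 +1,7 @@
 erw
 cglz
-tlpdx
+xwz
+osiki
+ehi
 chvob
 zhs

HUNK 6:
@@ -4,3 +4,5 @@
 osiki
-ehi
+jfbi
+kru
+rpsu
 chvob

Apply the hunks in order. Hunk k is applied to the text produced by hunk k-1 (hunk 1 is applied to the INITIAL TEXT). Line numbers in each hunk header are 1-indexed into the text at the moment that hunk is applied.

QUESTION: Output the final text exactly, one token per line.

Answer: erw
cglz
xwz
osiki
jfbi
kru
rpsu
chvob
zhs
tnvgb
eqvjk

Derivation:
Hunk 1: at line 1 remove [iikuu,gnp] add [pctpj,tlpdx,aegl] -> 7 lines: erw bgzvf pctpj tlpdx aegl mbjaj eqvjk
Hunk 2: at line 3 remove [aegl] add [chvob,neluj,qxgi] -> 9 lines: erw bgzvf pctpj tlpdx chvob neluj qxgi mbjaj eqvjk
Hunk 3: at line 1 remove [bgzvf,pctpj] add [cglz] -> 8 lines: erw cglz tlpdx chvob neluj qxgi mbjaj eqvjk
Hunk 4: at line 4 remove [neluj,qxgi,mbjaj] add [zhs,tnvgb] -> 7 lines: erw cglz tlpdx chvob zhs tnvgb eqvjk
Hunk 5: at line 1 remove [tlpdx] add [xwz,osiki,ehi] -> 9 lines: erw cglz xwz osiki ehi chvob zhs tnvgb eqvjk
Hunk 6: at line 4 remove [ehi] add [jfbi,kru,rpsu] -> 11 lines: erw cglz xwz osiki jfbi kru rpsu chvob zhs tnvgb eqvjk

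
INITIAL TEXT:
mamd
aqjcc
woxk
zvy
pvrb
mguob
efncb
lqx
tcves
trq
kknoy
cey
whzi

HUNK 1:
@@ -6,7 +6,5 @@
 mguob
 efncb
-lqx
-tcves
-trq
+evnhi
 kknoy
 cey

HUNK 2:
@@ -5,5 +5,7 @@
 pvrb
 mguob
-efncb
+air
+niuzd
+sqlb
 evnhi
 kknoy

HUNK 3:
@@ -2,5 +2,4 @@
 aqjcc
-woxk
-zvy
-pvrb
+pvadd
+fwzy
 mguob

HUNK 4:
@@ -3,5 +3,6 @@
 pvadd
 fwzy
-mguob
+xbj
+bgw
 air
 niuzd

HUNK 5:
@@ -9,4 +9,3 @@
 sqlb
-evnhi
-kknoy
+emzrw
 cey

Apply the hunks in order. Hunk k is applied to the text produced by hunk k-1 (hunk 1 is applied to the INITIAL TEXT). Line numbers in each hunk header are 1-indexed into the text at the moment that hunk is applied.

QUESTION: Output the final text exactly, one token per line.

Hunk 1: at line 6 remove [lqx,tcves,trq] add [evnhi] -> 11 lines: mamd aqjcc woxk zvy pvrb mguob efncb evnhi kknoy cey whzi
Hunk 2: at line 5 remove [efncb] add [air,niuzd,sqlb] -> 13 lines: mamd aqjcc woxk zvy pvrb mguob air niuzd sqlb evnhi kknoy cey whzi
Hunk 3: at line 2 remove [woxk,zvy,pvrb] add [pvadd,fwzy] -> 12 lines: mamd aqjcc pvadd fwzy mguob air niuzd sqlb evnhi kknoy cey whzi
Hunk 4: at line 3 remove [mguob] add [xbj,bgw] -> 13 lines: mamd aqjcc pvadd fwzy xbj bgw air niuzd sqlb evnhi kknoy cey whzi
Hunk 5: at line 9 remove [evnhi,kknoy] add [emzrw] -> 12 lines: mamd aqjcc pvadd fwzy xbj bgw air niuzd sqlb emzrw cey whzi

Answer: mamd
aqjcc
pvadd
fwzy
xbj
bgw
air
niuzd
sqlb
emzrw
cey
whzi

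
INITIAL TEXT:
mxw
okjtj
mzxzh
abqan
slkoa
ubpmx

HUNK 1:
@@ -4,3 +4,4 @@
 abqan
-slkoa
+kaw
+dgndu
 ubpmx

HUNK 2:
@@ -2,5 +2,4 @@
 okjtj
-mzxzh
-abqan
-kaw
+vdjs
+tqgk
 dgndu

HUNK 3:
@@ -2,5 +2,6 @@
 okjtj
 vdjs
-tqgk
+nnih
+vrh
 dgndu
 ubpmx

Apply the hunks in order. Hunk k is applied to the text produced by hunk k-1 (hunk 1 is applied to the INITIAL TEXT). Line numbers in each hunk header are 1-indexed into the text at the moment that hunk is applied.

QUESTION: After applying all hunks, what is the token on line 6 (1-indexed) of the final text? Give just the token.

Hunk 1: at line 4 remove [slkoa] add [kaw,dgndu] -> 7 lines: mxw okjtj mzxzh abqan kaw dgndu ubpmx
Hunk 2: at line 2 remove [mzxzh,abqan,kaw] add [vdjs,tqgk] -> 6 lines: mxw okjtj vdjs tqgk dgndu ubpmx
Hunk 3: at line 2 remove [tqgk] add [nnih,vrh] -> 7 lines: mxw okjtj vdjs nnih vrh dgndu ubpmx
Final line 6: dgndu

Answer: dgndu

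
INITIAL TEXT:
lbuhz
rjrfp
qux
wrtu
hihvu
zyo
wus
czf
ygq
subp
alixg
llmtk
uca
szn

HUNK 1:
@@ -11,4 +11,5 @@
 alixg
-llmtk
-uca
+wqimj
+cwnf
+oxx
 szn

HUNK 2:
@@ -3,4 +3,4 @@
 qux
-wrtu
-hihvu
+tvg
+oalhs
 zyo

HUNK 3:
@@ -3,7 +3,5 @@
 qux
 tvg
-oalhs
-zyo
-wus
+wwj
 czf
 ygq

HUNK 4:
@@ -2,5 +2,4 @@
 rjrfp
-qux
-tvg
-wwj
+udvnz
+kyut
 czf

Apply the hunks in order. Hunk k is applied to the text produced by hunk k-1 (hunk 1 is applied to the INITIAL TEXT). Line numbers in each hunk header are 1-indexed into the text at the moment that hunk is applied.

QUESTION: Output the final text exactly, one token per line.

Hunk 1: at line 11 remove [llmtk,uca] add [wqimj,cwnf,oxx] -> 15 lines: lbuhz rjrfp qux wrtu hihvu zyo wus czf ygq subp alixg wqimj cwnf oxx szn
Hunk 2: at line 3 remove [wrtu,hihvu] add [tvg,oalhs] -> 15 lines: lbuhz rjrfp qux tvg oalhs zyo wus czf ygq subp alixg wqimj cwnf oxx szn
Hunk 3: at line 3 remove [oalhs,zyo,wus] add [wwj] -> 13 lines: lbuhz rjrfp qux tvg wwj czf ygq subp alixg wqimj cwnf oxx szn
Hunk 4: at line 2 remove [qux,tvg,wwj] add [udvnz,kyut] -> 12 lines: lbuhz rjrfp udvnz kyut czf ygq subp alixg wqimj cwnf oxx szn

Answer: lbuhz
rjrfp
udvnz
kyut
czf
ygq
subp
alixg
wqimj
cwnf
oxx
szn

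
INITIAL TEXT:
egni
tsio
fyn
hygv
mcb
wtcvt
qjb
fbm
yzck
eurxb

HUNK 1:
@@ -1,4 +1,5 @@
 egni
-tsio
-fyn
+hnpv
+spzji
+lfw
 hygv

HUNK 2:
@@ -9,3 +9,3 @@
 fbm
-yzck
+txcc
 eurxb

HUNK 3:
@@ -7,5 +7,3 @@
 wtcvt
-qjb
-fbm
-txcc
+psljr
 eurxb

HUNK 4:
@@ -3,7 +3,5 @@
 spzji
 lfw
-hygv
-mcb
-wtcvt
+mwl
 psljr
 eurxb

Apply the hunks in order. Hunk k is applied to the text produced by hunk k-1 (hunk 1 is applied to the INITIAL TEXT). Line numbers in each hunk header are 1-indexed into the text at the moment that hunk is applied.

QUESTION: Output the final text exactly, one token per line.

Hunk 1: at line 1 remove [tsio,fyn] add [hnpv,spzji,lfw] -> 11 lines: egni hnpv spzji lfw hygv mcb wtcvt qjb fbm yzck eurxb
Hunk 2: at line 9 remove [yzck] add [txcc] -> 11 lines: egni hnpv spzji lfw hygv mcb wtcvt qjb fbm txcc eurxb
Hunk 3: at line 7 remove [qjb,fbm,txcc] add [psljr] -> 9 lines: egni hnpv spzji lfw hygv mcb wtcvt psljr eurxb
Hunk 4: at line 3 remove [hygv,mcb,wtcvt] add [mwl] -> 7 lines: egni hnpv spzji lfw mwl psljr eurxb

Answer: egni
hnpv
spzji
lfw
mwl
psljr
eurxb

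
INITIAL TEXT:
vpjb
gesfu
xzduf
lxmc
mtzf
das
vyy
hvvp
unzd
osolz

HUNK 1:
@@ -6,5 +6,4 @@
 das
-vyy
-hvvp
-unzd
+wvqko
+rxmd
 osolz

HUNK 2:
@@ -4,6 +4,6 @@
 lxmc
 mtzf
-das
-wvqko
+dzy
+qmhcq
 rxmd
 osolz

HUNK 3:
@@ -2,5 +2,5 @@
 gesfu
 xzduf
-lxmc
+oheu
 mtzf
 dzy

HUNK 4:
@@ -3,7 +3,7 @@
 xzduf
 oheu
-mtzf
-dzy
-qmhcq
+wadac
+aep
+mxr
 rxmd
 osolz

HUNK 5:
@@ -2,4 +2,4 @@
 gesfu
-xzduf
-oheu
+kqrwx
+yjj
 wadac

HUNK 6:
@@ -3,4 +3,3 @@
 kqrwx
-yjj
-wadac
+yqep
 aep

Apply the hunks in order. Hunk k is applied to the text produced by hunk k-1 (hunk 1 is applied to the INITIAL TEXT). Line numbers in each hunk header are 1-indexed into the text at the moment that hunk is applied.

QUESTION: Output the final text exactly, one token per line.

Answer: vpjb
gesfu
kqrwx
yqep
aep
mxr
rxmd
osolz

Derivation:
Hunk 1: at line 6 remove [vyy,hvvp,unzd] add [wvqko,rxmd] -> 9 lines: vpjb gesfu xzduf lxmc mtzf das wvqko rxmd osolz
Hunk 2: at line 4 remove [das,wvqko] add [dzy,qmhcq] -> 9 lines: vpjb gesfu xzduf lxmc mtzf dzy qmhcq rxmd osolz
Hunk 3: at line 2 remove [lxmc] add [oheu] -> 9 lines: vpjb gesfu xzduf oheu mtzf dzy qmhcq rxmd osolz
Hunk 4: at line 3 remove [mtzf,dzy,qmhcq] add [wadac,aep,mxr] -> 9 lines: vpjb gesfu xzduf oheu wadac aep mxr rxmd osolz
Hunk 5: at line 2 remove [xzduf,oheu] add [kqrwx,yjj] -> 9 lines: vpjb gesfu kqrwx yjj wadac aep mxr rxmd osolz
Hunk 6: at line 3 remove [yjj,wadac] add [yqep] -> 8 lines: vpjb gesfu kqrwx yqep aep mxr rxmd osolz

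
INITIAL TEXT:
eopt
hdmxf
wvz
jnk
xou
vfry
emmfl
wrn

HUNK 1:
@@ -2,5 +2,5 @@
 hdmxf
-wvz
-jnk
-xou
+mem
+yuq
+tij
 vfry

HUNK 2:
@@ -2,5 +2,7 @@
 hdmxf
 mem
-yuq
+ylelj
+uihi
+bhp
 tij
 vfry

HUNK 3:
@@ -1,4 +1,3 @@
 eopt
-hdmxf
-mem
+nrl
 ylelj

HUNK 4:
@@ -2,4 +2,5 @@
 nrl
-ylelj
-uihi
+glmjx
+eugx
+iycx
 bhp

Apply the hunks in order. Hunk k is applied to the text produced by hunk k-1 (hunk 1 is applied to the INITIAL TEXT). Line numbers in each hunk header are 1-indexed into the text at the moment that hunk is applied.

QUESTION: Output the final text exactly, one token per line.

Answer: eopt
nrl
glmjx
eugx
iycx
bhp
tij
vfry
emmfl
wrn

Derivation:
Hunk 1: at line 2 remove [wvz,jnk,xou] add [mem,yuq,tij] -> 8 lines: eopt hdmxf mem yuq tij vfry emmfl wrn
Hunk 2: at line 2 remove [yuq] add [ylelj,uihi,bhp] -> 10 lines: eopt hdmxf mem ylelj uihi bhp tij vfry emmfl wrn
Hunk 3: at line 1 remove [hdmxf,mem] add [nrl] -> 9 lines: eopt nrl ylelj uihi bhp tij vfry emmfl wrn
Hunk 4: at line 2 remove [ylelj,uihi] add [glmjx,eugx,iycx] -> 10 lines: eopt nrl glmjx eugx iycx bhp tij vfry emmfl wrn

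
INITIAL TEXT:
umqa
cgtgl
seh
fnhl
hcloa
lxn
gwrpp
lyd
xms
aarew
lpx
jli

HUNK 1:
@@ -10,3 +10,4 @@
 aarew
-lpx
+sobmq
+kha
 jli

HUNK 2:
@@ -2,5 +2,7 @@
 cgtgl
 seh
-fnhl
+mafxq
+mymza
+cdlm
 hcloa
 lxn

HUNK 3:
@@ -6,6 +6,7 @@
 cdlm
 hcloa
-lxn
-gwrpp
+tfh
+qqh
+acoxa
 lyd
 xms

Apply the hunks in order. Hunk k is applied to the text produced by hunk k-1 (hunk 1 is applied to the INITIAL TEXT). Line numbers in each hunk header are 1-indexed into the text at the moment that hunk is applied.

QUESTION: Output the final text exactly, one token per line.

Hunk 1: at line 10 remove [lpx] add [sobmq,kha] -> 13 lines: umqa cgtgl seh fnhl hcloa lxn gwrpp lyd xms aarew sobmq kha jli
Hunk 2: at line 2 remove [fnhl] add [mafxq,mymza,cdlm] -> 15 lines: umqa cgtgl seh mafxq mymza cdlm hcloa lxn gwrpp lyd xms aarew sobmq kha jli
Hunk 3: at line 6 remove [lxn,gwrpp] add [tfh,qqh,acoxa] -> 16 lines: umqa cgtgl seh mafxq mymza cdlm hcloa tfh qqh acoxa lyd xms aarew sobmq kha jli

Answer: umqa
cgtgl
seh
mafxq
mymza
cdlm
hcloa
tfh
qqh
acoxa
lyd
xms
aarew
sobmq
kha
jli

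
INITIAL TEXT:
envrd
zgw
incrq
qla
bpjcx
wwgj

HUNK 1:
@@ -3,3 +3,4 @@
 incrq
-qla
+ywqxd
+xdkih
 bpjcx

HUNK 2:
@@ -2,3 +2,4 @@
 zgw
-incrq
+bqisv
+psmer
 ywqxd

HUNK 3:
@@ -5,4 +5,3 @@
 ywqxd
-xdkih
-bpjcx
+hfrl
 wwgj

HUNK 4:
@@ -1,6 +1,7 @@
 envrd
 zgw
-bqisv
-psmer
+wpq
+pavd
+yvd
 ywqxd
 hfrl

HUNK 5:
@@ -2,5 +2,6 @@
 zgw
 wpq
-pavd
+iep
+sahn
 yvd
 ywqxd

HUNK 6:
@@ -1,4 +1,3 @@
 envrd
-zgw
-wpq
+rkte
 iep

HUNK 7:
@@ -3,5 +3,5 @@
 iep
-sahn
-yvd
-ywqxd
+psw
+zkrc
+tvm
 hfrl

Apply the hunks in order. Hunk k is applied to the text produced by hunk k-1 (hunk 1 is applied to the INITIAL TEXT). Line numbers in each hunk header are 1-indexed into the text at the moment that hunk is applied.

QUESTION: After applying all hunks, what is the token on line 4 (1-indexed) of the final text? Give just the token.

Hunk 1: at line 3 remove [qla] add [ywqxd,xdkih] -> 7 lines: envrd zgw incrq ywqxd xdkih bpjcx wwgj
Hunk 2: at line 2 remove [incrq] add [bqisv,psmer] -> 8 lines: envrd zgw bqisv psmer ywqxd xdkih bpjcx wwgj
Hunk 3: at line 5 remove [xdkih,bpjcx] add [hfrl] -> 7 lines: envrd zgw bqisv psmer ywqxd hfrl wwgj
Hunk 4: at line 1 remove [bqisv,psmer] add [wpq,pavd,yvd] -> 8 lines: envrd zgw wpq pavd yvd ywqxd hfrl wwgj
Hunk 5: at line 2 remove [pavd] add [iep,sahn] -> 9 lines: envrd zgw wpq iep sahn yvd ywqxd hfrl wwgj
Hunk 6: at line 1 remove [zgw,wpq] add [rkte] -> 8 lines: envrd rkte iep sahn yvd ywqxd hfrl wwgj
Hunk 7: at line 3 remove [sahn,yvd,ywqxd] add [psw,zkrc,tvm] -> 8 lines: envrd rkte iep psw zkrc tvm hfrl wwgj
Final line 4: psw

Answer: psw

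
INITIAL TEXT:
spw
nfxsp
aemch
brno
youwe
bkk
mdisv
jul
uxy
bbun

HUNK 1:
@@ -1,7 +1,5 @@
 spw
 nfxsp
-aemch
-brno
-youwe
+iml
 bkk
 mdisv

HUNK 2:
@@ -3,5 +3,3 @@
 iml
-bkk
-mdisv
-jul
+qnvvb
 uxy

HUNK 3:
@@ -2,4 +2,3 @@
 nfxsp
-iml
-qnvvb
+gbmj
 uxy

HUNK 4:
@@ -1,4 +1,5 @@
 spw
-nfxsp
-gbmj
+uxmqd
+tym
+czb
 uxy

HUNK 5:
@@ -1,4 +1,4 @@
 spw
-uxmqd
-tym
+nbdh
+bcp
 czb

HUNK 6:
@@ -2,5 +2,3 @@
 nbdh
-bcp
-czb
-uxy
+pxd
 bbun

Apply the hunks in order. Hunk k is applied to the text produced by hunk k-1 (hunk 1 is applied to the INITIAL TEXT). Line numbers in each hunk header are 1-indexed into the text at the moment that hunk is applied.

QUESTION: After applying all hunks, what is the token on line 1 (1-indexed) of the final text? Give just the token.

Hunk 1: at line 1 remove [aemch,brno,youwe] add [iml] -> 8 lines: spw nfxsp iml bkk mdisv jul uxy bbun
Hunk 2: at line 3 remove [bkk,mdisv,jul] add [qnvvb] -> 6 lines: spw nfxsp iml qnvvb uxy bbun
Hunk 3: at line 2 remove [iml,qnvvb] add [gbmj] -> 5 lines: spw nfxsp gbmj uxy bbun
Hunk 4: at line 1 remove [nfxsp,gbmj] add [uxmqd,tym,czb] -> 6 lines: spw uxmqd tym czb uxy bbun
Hunk 5: at line 1 remove [uxmqd,tym] add [nbdh,bcp] -> 6 lines: spw nbdh bcp czb uxy bbun
Hunk 6: at line 2 remove [bcp,czb,uxy] add [pxd] -> 4 lines: spw nbdh pxd bbun
Final line 1: spw

Answer: spw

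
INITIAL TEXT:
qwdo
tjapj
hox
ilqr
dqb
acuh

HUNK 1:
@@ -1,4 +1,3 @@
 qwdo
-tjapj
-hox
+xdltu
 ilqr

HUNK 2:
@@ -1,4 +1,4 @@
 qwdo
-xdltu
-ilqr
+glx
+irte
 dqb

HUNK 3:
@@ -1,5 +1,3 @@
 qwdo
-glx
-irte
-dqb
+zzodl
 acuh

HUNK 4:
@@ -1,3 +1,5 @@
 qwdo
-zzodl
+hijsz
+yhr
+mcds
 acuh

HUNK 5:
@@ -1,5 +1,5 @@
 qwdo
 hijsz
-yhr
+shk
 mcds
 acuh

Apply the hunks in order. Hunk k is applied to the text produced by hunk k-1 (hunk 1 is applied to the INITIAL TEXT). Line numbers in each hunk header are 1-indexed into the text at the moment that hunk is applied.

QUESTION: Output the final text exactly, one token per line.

Answer: qwdo
hijsz
shk
mcds
acuh

Derivation:
Hunk 1: at line 1 remove [tjapj,hox] add [xdltu] -> 5 lines: qwdo xdltu ilqr dqb acuh
Hunk 2: at line 1 remove [xdltu,ilqr] add [glx,irte] -> 5 lines: qwdo glx irte dqb acuh
Hunk 3: at line 1 remove [glx,irte,dqb] add [zzodl] -> 3 lines: qwdo zzodl acuh
Hunk 4: at line 1 remove [zzodl] add [hijsz,yhr,mcds] -> 5 lines: qwdo hijsz yhr mcds acuh
Hunk 5: at line 1 remove [yhr] add [shk] -> 5 lines: qwdo hijsz shk mcds acuh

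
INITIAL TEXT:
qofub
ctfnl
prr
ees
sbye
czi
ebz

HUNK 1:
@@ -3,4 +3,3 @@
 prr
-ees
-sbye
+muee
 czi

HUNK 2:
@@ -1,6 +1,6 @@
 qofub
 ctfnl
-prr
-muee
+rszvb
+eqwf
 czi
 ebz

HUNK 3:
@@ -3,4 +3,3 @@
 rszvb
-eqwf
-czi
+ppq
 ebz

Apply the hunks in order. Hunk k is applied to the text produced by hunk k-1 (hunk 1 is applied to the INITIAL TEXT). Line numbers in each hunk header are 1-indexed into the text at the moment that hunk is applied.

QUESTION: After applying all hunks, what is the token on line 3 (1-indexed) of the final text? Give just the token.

Answer: rszvb

Derivation:
Hunk 1: at line 3 remove [ees,sbye] add [muee] -> 6 lines: qofub ctfnl prr muee czi ebz
Hunk 2: at line 1 remove [prr,muee] add [rszvb,eqwf] -> 6 lines: qofub ctfnl rszvb eqwf czi ebz
Hunk 3: at line 3 remove [eqwf,czi] add [ppq] -> 5 lines: qofub ctfnl rszvb ppq ebz
Final line 3: rszvb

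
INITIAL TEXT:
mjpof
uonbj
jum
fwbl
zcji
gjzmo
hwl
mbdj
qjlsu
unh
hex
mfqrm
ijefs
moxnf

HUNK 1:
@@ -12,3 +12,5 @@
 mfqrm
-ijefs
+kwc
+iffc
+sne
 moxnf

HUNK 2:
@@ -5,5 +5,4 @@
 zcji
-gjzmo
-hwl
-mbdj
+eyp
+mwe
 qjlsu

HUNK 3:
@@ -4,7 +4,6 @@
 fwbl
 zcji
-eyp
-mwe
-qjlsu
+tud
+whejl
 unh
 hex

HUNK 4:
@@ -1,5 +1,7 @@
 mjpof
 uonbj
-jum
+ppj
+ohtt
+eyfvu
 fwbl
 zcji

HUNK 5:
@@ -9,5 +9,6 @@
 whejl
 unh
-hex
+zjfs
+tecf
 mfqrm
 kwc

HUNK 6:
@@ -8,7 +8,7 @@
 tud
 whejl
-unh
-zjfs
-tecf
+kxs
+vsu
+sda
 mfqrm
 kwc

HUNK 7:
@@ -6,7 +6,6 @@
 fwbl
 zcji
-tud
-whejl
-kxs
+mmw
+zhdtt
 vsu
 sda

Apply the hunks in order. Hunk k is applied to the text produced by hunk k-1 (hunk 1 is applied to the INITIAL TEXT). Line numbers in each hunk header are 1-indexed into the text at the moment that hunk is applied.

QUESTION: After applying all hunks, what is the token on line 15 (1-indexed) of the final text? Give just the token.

Answer: sne

Derivation:
Hunk 1: at line 12 remove [ijefs] add [kwc,iffc,sne] -> 16 lines: mjpof uonbj jum fwbl zcji gjzmo hwl mbdj qjlsu unh hex mfqrm kwc iffc sne moxnf
Hunk 2: at line 5 remove [gjzmo,hwl,mbdj] add [eyp,mwe] -> 15 lines: mjpof uonbj jum fwbl zcji eyp mwe qjlsu unh hex mfqrm kwc iffc sne moxnf
Hunk 3: at line 4 remove [eyp,mwe,qjlsu] add [tud,whejl] -> 14 lines: mjpof uonbj jum fwbl zcji tud whejl unh hex mfqrm kwc iffc sne moxnf
Hunk 4: at line 1 remove [jum] add [ppj,ohtt,eyfvu] -> 16 lines: mjpof uonbj ppj ohtt eyfvu fwbl zcji tud whejl unh hex mfqrm kwc iffc sne moxnf
Hunk 5: at line 9 remove [hex] add [zjfs,tecf] -> 17 lines: mjpof uonbj ppj ohtt eyfvu fwbl zcji tud whejl unh zjfs tecf mfqrm kwc iffc sne moxnf
Hunk 6: at line 8 remove [unh,zjfs,tecf] add [kxs,vsu,sda] -> 17 lines: mjpof uonbj ppj ohtt eyfvu fwbl zcji tud whejl kxs vsu sda mfqrm kwc iffc sne moxnf
Hunk 7: at line 6 remove [tud,whejl,kxs] add [mmw,zhdtt] -> 16 lines: mjpof uonbj ppj ohtt eyfvu fwbl zcji mmw zhdtt vsu sda mfqrm kwc iffc sne moxnf
Final line 15: sne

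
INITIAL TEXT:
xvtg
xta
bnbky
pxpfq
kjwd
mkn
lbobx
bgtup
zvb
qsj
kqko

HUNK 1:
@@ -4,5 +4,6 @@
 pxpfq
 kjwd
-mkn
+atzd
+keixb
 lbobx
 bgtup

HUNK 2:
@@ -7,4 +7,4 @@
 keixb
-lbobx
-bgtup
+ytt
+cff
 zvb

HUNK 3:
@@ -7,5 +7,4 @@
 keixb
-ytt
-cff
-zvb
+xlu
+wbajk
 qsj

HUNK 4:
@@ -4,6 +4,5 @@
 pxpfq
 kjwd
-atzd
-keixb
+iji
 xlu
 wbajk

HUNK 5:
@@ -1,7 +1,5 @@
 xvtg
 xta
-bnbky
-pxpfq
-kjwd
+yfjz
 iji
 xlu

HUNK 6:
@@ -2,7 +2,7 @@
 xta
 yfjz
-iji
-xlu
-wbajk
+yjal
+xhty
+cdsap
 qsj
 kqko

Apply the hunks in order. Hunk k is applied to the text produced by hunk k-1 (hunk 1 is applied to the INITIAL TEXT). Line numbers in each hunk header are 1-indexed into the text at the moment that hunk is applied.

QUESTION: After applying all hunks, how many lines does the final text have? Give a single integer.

Answer: 8

Derivation:
Hunk 1: at line 4 remove [mkn] add [atzd,keixb] -> 12 lines: xvtg xta bnbky pxpfq kjwd atzd keixb lbobx bgtup zvb qsj kqko
Hunk 2: at line 7 remove [lbobx,bgtup] add [ytt,cff] -> 12 lines: xvtg xta bnbky pxpfq kjwd atzd keixb ytt cff zvb qsj kqko
Hunk 3: at line 7 remove [ytt,cff,zvb] add [xlu,wbajk] -> 11 lines: xvtg xta bnbky pxpfq kjwd atzd keixb xlu wbajk qsj kqko
Hunk 4: at line 4 remove [atzd,keixb] add [iji] -> 10 lines: xvtg xta bnbky pxpfq kjwd iji xlu wbajk qsj kqko
Hunk 5: at line 1 remove [bnbky,pxpfq,kjwd] add [yfjz] -> 8 lines: xvtg xta yfjz iji xlu wbajk qsj kqko
Hunk 6: at line 2 remove [iji,xlu,wbajk] add [yjal,xhty,cdsap] -> 8 lines: xvtg xta yfjz yjal xhty cdsap qsj kqko
Final line count: 8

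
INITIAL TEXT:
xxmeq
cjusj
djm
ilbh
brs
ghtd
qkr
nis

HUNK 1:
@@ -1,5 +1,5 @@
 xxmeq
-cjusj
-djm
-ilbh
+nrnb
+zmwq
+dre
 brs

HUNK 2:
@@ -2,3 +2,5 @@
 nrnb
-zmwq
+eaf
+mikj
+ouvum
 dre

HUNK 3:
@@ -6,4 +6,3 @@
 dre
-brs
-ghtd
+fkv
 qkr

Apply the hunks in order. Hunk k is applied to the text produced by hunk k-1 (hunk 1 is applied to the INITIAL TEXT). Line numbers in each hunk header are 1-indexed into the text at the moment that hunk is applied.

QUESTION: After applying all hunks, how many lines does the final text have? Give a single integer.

Hunk 1: at line 1 remove [cjusj,djm,ilbh] add [nrnb,zmwq,dre] -> 8 lines: xxmeq nrnb zmwq dre brs ghtd qkr nis
Hunk 2: at line 2 remove [zmwq] add [eaf,mikj,ouvum] -> 10 lines: xxmeq nrnb eaf mikj ouvum dre brs ghtd qkr nis
Hunk 3: at line 6 remove [brs,ghtd] add [fkv] -> 9 lines: xxmeq nrnb eaf mikj ouvum dre fkv qkr nis
Final line count: 9

Answer: 9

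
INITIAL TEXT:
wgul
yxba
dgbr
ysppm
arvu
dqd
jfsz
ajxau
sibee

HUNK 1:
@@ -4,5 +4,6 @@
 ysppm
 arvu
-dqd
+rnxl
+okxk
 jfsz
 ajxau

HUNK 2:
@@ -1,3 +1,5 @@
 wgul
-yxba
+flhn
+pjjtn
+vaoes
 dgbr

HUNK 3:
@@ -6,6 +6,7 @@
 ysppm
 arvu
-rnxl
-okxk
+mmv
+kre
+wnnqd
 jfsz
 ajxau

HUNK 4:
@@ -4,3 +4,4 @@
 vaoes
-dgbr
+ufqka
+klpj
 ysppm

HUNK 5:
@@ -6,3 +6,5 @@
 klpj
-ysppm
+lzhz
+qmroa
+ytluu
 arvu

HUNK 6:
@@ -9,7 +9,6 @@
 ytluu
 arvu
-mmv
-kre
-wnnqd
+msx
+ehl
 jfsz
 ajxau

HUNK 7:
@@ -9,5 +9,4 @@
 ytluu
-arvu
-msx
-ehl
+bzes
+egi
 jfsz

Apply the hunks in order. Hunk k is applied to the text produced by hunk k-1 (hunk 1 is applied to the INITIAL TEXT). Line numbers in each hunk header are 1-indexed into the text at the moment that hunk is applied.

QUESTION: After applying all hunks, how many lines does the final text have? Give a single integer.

Answer: 14

Derivation:
Hunk 1: at line 4 remove [dqd] add [rnxl,okxk] -> 10 lines: wgul yxba dgbr ysppm arvu rnxl okxk jfsz ajxau sibee
Hunk 2: at line 1 remove [yxba] add [flhn,pjjtn,vaoes] -> 12 lines: wgul flhn pjjtn vaoes dgbr ysppm arvu rnxl okxk jfsz ajxau sibee
Hunk 3: at line 6 remove [rnxl,okxk] add [mmv,kre,wnnqd] -> 13 lines: wgul flhn pjjtn vaoes dgbr ysppm arvu mmv kre wnnqd jfsz ajxau sibee
Hunk 4: at line 4 remove [dgbr] add [ufqka,klpj] -> 14 lines: wgul flhn pjjtn vaoes ufqka klpj ysppm arvu mmv kre wnnqd jfsz ajxau sibee
Hunk 5: at line 6 remove [ysppm] add [lzhz,qmroa,ytluu] -> 16 lines: wgul flhn pjjtn vaoes ufqka klpj lzhz qmroa ytluu arvu mmv kre wnnqd jfsz ajxau sibee
Hunk 6: at line 9 remove [mmv,kre,wnnqd] add [msx,ehl] -> 15 lines: wgul flhn pjjtn vaoes ufqka klpj lzhz qmroa ytluu arvu msx ehl jfsz ajxau sibee
Hunk 7: at line 9 remove [arvu,msx,ehl] add [bzes,egi] -> 14 lines: wgul flhn pjjtn vaoes ufqka klpj lzhz qmroa ytluu bzes egi jfsz ajxau sibee
Final line count: 14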